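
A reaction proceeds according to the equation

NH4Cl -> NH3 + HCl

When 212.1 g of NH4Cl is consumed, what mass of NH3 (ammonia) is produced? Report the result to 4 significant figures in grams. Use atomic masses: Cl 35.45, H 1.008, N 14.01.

M(NH4Cl) = 14.01 + 4(1.008) + 35.45 = 53.492 g/mol.
M(NH3) = 14.01 + 3(1.008) = 17.034 g/mol.
n(NH4Cl) = 212.10 g / 53.492 g/mol = 3.9651 mol.
From the equation the NH4Cl:NH3 mole ratio is 1:1, so n(NH3) = 3.9651 × 1/1 = 3.9651 mol.
Mass of NH3 = 3.9651 mol × 17.034 g/mol = 67.541 g.

67.54 g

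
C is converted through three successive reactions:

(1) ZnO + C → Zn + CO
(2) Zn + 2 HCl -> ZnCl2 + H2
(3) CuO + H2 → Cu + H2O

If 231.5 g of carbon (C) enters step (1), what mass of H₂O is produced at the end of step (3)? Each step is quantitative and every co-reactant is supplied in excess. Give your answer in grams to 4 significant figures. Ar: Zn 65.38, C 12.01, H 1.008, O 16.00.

347.3 g

M(C) = 12.01 g/mol.
M(H2O) = 2(1.008) + 16.00 = 18.016 g/mol.
n(C) = 231.5 / 12.01 = 19.276 mol.
Reaction (1): C→Zn ratio 1:1 ⇒ n(Zn) = 19.276 mol.
Reaction (2): Zn→H2 ratio 1:1 ⇒ n(H2) = 19.276 mol.
Reaction (3): H2→H2O ratio 1:1 ⇒ n(H2O) = 19.276 mol.
Mass of H2O = 19.276 × 18.016 = 347.27 g.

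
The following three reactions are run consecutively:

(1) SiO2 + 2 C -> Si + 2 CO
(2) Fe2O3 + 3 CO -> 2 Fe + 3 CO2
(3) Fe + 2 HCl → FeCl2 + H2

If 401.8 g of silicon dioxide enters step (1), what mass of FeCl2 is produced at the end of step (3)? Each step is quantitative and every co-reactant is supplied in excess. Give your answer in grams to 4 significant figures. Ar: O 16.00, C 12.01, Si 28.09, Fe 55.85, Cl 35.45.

1130 g

M(SiO2) = 28.09 + 2(16.00) = 60.09 g/mol.
M(FeCl2) = 55.85 + 2(35.45) = 126.75 g/mol.
n(SiO2) = 401.8 / 60.09 = 6.6866 mol.
Reaction (1): SiO2→CO ratio 1:2 ⇒ n(CO) = 13.373 mol.
Reaction (2): CO→Fe ratio 3:2 ⇒ n(Fe) = 8.9155 mol.
Reaction (3): Fe→FeCl2 ratio 1:1 ⇒ n(FeCl2) = 8.9155 mol.
Mass of FeCl2 = 8.9155 × 126.75 = 1130.0 g.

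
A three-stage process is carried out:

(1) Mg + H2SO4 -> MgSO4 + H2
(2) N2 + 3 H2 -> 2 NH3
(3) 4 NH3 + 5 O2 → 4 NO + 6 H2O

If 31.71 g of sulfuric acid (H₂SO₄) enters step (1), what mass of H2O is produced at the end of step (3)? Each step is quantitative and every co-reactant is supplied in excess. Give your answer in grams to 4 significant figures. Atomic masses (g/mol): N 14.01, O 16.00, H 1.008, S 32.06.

M(H2SO4) = 2(1.008) + 32.06 + 4(16.00) = 98.076 g/mol.
M(H2O) = 2(1.008) + 16.00 = 18.016 g/mol.
n(H2SO4) = 31.71 / 98.076 = 0.32332 mol.
Reaction (1): H2SO4→H2 ratio 1:1 ⇒ n(H2) = 0.32332 mol.
Reaction (2): H2→NH3 ratio 3:2 ⇒ n(NH3) = 0.21555 mol.
Reaction (3): NH3→H2O ratio 4:6 ⇒ n(H2O) = 0.32332 mol.
Mass of H2O = 0.32332 × 18.016 = 5.8249 g.

5.825 g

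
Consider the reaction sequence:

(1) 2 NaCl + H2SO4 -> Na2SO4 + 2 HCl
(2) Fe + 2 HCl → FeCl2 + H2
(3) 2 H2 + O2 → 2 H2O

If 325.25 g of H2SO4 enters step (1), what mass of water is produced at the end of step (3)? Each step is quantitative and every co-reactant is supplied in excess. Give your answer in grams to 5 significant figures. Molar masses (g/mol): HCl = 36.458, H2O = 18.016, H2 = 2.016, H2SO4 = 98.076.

n(H2SO4) = 325.25 / 98.076 = 3.31631 mol.
Reaction (1): H2SO4→HCl ratio 1:2 ⇒ n(HCl) = 6.63261 mol.
Reaction (2): HCl→H2 ratio 2:1 ⇒ n(H2) = 3.31631 mol.
Reaction (3): H2→H2O ratio 2:2 ⇒ n(H2O) = 3.31631 mol.
Mass of H2O = 3.31631 × 18.016 = 59.7466 g.

59.747 g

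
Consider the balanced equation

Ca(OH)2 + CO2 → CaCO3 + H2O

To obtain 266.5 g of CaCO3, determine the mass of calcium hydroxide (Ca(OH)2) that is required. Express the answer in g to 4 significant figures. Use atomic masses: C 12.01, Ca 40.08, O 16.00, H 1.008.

197.3 g

M(CaCO3) = 40.08 + 12.01 + 3(16.00) = 100.09 g/mol.
M(Ca(OH)2) = 40.08 + 2(16.00) + 2(1.008) = 74.096 g/mol.
n(CaCO3) = 266.50 g / 100.09 g/mol = 2.6626 mol.
From the equation the CaCO3:Ca(OH)2 mole ratio is 1:1, so n(Ca(OH)2) = 2.6626 × 1/1 = 2.6626 mol.
Mass of Ca(OH)2 = 2.6626 mol × 74.096 g/mol = 197.29 g.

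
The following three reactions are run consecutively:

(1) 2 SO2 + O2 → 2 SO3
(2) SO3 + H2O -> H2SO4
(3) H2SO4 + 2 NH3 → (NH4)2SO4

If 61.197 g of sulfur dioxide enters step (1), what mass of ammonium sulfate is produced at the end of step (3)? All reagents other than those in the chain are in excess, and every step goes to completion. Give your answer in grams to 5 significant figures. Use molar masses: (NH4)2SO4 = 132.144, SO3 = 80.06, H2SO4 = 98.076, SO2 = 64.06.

126.24 g

n(SO2) = 61.197 / 64.06 = 0.955308 mol.
Reaction (1): SO2→SO3 ratio 2:2 ⇒ n(SO3) = 0.955308 mol.
Reaction (2): SO3→H2SO4 ratio 1:1 ⇒ n(H2SO4) = 0.955308 mol.
Reaction (3): H2SO4→(NH4)2SO4 ratio 1:1 ⇒ n((NH4)2SO4) = 0.955308 mol.
Mass of (NH4)2SO4 = 0.955308 × 132.144 = 126.238 g.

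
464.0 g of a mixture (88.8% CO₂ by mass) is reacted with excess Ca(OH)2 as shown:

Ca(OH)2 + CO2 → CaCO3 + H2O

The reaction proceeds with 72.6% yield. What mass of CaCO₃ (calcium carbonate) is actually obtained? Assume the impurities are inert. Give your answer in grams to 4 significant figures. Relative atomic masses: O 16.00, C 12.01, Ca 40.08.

680.3 g

Pure CO2 available = 464.0 g × 0.888 = 412.03 g.
M(CO2) = 12.01 + 2(16.00) = 44.01 g/mol.
M(CaCO3) = 40.08 + 12.01 + 3(16.00) = 100.09 g/mol.
n(CO2) = 412.03 g / 44.01 g/mol = 9.3622 mol.
From the equation the CO2:CaCO3 mole ratio is 1:1, so n(CaCO3) = 9.3622 × 1/1 = 9.3622 mol.
Mass of CaCO3 = 9.3622 mol × 100.09 g/mol = 937.07 g.
Actual mass collected = 937.07 g × 0.726 = 680.31 g.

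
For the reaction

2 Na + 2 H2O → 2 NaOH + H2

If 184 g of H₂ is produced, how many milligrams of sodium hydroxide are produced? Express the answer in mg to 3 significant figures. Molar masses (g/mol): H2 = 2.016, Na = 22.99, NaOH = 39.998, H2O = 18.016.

n(H2) = 184.0 g / 2.016 g/mol = 91.27 mol.
From the equation the H2:NaOH mole ratio is 1:2, so n(NaOH) = 91.27 × 2/1 = 182.5 mol.
Mass of NaOH = 182.5 mol × 39.998 g/mol = 7301 g.
Converting to mg: 7301 g = 7300000 mg.

7300000 mg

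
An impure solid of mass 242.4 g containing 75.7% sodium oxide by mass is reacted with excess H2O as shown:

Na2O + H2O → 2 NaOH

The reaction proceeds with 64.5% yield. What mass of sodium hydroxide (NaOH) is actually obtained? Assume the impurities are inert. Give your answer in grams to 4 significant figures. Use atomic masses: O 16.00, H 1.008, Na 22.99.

Pure Na2O available = 242.4 g × 0.757 = 183.50 g.
M(Na2O) = 2(22.99) + 16.00 = 61.98 g/mol.
M(NaOH) = 22.99 + 16.00 + 1.008 = 39.998 g/mol.
n(Na2O) = 183.50 g / 61.98 g/mol = 2.9606 mol.
From the equation the Na2O:NaOH mole ratio is 1:2, so n(NaOH) = 2.9606 × 2/1 = 5.9212 mol.
Mass of NaOH = 5.9212 mol × 39.998 g/mol = 236.83 g.
Actual mass collected = 236.83 g × 0.645 = 152.76 g.

152.8 g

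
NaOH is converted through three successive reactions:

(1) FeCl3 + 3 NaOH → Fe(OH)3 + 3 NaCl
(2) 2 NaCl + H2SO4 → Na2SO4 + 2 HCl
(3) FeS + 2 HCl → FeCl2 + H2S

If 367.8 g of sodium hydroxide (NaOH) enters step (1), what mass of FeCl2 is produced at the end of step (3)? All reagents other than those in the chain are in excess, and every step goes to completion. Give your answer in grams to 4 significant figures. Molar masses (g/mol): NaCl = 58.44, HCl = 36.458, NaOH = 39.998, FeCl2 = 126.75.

n(NaOH) = 367.8 / 39.998 = 9.1955 mol.
Reaction (1): NaOH→NaCl ratio 3:3 ⇒ n(NaCl) = 9.1955 mol.
Reaction (2): NaCl→HCl ratio 2:2 ⇒ n(HCl) = 9.1955 mol.
Reaction (3): HCl→FeCl2 ratio 2:1 ⇒ n(FeCl2) = 4.5977 mol.
Mass of FeCl2 = 4.5977 × 126.75 = 582.76 g.

582.8 g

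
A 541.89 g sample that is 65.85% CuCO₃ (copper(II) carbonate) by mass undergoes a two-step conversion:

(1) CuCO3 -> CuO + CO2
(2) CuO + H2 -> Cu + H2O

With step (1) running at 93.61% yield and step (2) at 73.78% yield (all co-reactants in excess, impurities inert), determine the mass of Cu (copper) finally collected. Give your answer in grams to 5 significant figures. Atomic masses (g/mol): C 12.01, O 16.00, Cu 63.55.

126.76 g

Pure CuCO3 = 541.89 × 0.6585 = 356.835 g.
M(CuCO3) = 63.55 + 12.01 + 3(16.00) = 123.56 g/mol.
M(Cu) = 63.55 g/mol.
n(CuCO3) = 356.835 / 123.56 = 2.88795 mol.
Step 1 (CuCO3:CuO = 1:1): theoretical n(CuO) = 2.88795 mol; at 93.61% yield, n(CuO) = 2.70341 mol.
Step 2 (CuO:Cu = 1:1): theoretical n(Cu) = 2.70341 mol, so theoretical mass = 2.70341 × 63.55 = 171.801 g.
At 73.78% yield, actual mass of Cu = 171.801 × 0.7378 = 126.755 g.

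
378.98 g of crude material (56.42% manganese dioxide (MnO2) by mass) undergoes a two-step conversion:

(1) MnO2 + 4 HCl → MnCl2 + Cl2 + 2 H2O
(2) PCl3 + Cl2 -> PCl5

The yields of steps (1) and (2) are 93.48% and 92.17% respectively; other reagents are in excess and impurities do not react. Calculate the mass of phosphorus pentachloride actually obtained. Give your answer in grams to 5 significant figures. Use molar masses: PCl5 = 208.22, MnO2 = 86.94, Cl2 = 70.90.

441.23 g

Pure MnO2 = 378.98 × 0.5642 = 213.821 g.
n(MnO2) = 213.821 / 86.94 = 2.45940 mol.
Step 1 (MnO2:Cl2 = 1:1): theoretical n(Cl2) = 2.45940 mol; at 93.48% yield, n(Cl2) = 2.29905 mol.
Step 2 (Cl2:PCl5 = 1:1): theoretical n(PCl5) = 2.29905 mol, so theoretical mass = 2.29905 × 208.22 = 478.708 g.
At 92.17% yield, actual mass of PCl5 = 478.708 × 0.9217 = 441.225 g.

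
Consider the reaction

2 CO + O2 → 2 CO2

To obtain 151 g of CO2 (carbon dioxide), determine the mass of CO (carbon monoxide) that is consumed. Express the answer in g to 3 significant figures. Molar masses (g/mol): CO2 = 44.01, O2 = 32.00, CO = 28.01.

n(CO2) = 151.0 g / 44.01 g/mol = 3.431 mol.
From the equation the CO2:CO mole ratio is 2:2, so n(CO) = 3.431 × 2/2 = 3.431 mol.
Mass of CO = 3.431 mol × 28.01 g/mol = 96.10 g.

96.1 g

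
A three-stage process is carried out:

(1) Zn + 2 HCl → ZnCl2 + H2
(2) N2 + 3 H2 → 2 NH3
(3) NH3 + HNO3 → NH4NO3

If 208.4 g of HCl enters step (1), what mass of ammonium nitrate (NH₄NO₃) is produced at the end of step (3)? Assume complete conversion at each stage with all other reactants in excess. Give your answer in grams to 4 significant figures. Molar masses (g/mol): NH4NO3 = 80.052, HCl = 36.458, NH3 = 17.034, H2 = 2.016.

152.5 g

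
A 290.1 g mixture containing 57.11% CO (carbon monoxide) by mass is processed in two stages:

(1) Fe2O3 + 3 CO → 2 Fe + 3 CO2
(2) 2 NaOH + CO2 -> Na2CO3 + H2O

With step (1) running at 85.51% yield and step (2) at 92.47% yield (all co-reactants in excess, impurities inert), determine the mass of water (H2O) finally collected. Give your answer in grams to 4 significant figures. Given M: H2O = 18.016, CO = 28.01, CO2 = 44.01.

Pure CO = 290.1 × 0.5711 = 165.68 g.
n(CO) = 165.68 / 28.01 = 5.9149 mol.
Step 1 (CO:CO2 = 3:3): theoretical n(CO2) = 5.9149 mol; at 85.51% yield, n(CO2) = 5.0578 mol.
Step 2 (CO2:H2O = 1:1): theoretical n(H2O) = 5.0578 mol, so theoretical mass = 5.0578 × 18.016 = 91.122 g.
At 92.47% yield, actual mass of H2O = 91.122 × 0.9247 = 84.260 g.

84.26 g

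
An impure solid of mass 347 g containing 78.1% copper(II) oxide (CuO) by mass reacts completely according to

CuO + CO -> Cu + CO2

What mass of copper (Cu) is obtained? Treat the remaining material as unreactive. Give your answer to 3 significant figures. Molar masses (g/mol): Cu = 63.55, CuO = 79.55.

216 g

Mass of pure CuO = 347 g × 0.781 = 271.0 g.
n(CuO) = 271.0 g / 79.55 g/mol = 3.407 mol.
From the equation the CuO:Cu mole ratio is 1:1, so n(Cu) = 3.407 × 1/1 = 3.407 mol.
Mass of Cu = 3.407 mol × 63.55 g/mol = 216.5 g.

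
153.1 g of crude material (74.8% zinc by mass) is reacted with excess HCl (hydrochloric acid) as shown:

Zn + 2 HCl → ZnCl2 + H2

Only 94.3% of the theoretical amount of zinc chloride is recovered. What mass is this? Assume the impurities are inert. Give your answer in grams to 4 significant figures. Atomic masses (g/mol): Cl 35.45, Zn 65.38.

225.1 g

Pure Zn available = 153.1 g × 0.748 = 114.52 g.
M(Zn) = 65.38 g/mol.
M(ZnCl2) = 65.38 + 2(35.45) = 136.28 g/mol.
n(Zn) = 114.52 g / 65.38 g/mol = 1.7516 mol.
From the equation the Zn:ZnCl2 mole ratio is 1:1, so n(ZnCl2) = 1.7516 × 1/1 = 1.7516 mol.
Mass of ZnCl2 = 1.7516 mol × 136.28 g/mol = 238.71 g.
Actual mass collected = 238.71 g × 0.943 = 225.10 g.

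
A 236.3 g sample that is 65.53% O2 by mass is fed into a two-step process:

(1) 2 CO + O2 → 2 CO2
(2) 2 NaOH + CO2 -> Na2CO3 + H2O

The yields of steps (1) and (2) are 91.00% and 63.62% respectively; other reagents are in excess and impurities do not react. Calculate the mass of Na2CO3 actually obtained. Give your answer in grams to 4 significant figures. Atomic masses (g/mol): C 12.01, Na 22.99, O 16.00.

Pure O2 = 236.3 × 0.6553 = 154.85 g.
M(O2) = 2(16.00) = 32.00 g/mol.
M(Na2CO3) = 2(22.99) + 12.01 + 3(16.00) = 105.99 g/mol.
n(O2) = 154.85 / 32.00 = 4.8390 mol.
Step 1 (O2:CO2 = 1:2): theoretical n(CO2) = 9.6780 mol; at 91.00% yield, n(CO2) = 8.8069 mol.
Step 2 (CO2:Na2CO3 = 1:1): theoretical n(Na2CO3) = 8.8069 mol, so theoretical mass = 8.8069 × 105.99 = 933.45 g.
At 63.62% yield, actual mass of Na2CO3 = 933.45 × 0.6362 = 593.86 g.

593.9 g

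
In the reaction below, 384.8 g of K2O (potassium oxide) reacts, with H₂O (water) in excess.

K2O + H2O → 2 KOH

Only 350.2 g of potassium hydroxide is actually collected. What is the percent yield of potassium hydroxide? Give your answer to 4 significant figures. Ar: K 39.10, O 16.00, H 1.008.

76.40 %

M(K2O) = 2(39.10) + 16.00 = 94.20 g/mol.
M(KOH) = 39.10 + 16.00 + 1.008 = 56.108 g/mol.
n(K2O) = 384.80 g / 94.20 g/mol = 4.0849 mol.
From the equation the K2O:KOH mole ratio is 1:2, so n(KOH) = 4.0849 × 2/1 = 8.1699 mol.
Mass of KOH = 8.1699 mol × 56.108 g/mol = 458.39 g.
This is the theoretical yield. Percent yield = 350.2 g / 458.39 g × 100% = 76.397%.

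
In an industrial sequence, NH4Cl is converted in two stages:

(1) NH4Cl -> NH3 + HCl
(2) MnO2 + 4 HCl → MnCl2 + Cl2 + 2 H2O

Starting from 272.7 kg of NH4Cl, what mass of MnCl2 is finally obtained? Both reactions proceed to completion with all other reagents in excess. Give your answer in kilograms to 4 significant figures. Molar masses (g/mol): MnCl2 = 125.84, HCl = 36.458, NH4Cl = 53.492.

160.4 kg

272.7 kg = 272700 g.
n(NH4Cl) = 272700 / 53.492 = 5098.0 mol.
Step 1 gives a 1:1 ratio of NH4Cl to HCl, so n(HCl) = 5098.0 mol.
In step 2 the HCl:MnCl2 ratio is 4:1, so n(MnCl2) = 1274.5 mol.
Mass of MnCl2 = 1274.5 × 125.84 = 160380 g = 160.4 kg.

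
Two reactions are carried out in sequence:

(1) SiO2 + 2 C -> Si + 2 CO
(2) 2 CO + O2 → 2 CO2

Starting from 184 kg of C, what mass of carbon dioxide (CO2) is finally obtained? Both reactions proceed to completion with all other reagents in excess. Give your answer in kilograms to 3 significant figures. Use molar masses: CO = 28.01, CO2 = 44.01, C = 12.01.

184 kg = 184000 g.
n(C) = 184000 / 12.01 = 15320 mol.
Step 1 gives a 2:2 ratio of C to CO, so n(CO) = 15320 mol.
In step 2 the CO:CO2 ratio is 2:2, so n(CO2) = 15320 mol.
Mass of CO2 = 15320 × 44.01 = 674300 g = 674 kg.

674 kg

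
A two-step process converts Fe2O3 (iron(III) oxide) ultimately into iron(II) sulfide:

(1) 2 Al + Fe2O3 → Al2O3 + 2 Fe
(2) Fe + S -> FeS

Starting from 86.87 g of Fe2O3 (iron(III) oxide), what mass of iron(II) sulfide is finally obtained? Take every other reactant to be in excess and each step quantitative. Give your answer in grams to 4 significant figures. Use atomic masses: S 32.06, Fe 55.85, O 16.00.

M(Fe2O3) = 2(55.85) + 3(16.00) = 159.70 g/mol.
M(FeS) = 55.85 + 32.06 = 87.91 g/mol.
n(Fe2O3) = 86.870 / 159.70 = 0.54396 mol.
Step 1 gives a 1:2 ratio of Fe2O3 to Fe, so n(Fe) = 1.0879 mol.
In step 2 the Fe:FeS ratio is 1:1, so n(FeS) = 1.0879 mol.
Mass of FeS = 1.0879 × 87.91 = 95.639 g.

95.64 g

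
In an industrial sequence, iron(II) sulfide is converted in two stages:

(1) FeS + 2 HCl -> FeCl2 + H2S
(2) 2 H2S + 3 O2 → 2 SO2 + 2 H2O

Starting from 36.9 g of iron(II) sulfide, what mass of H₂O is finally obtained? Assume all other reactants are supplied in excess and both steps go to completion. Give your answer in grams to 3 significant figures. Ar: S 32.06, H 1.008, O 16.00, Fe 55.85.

M(FeS) = 55.85 + 32.06 = 87.91 g/mol.
M(H2O) = 2(1.008) + 16.00 = 18.016 g/mol.
n(FeS) = 36.90 / 87.91 = 0.4197 mol.
Step 1 gives a 1:1 ratio of FeS to H2S, so n(H2S) = 0.4197 mol.
In step 2 the H2S:H2O ratio is 2:2, so n(H2O) = 0.4197 mol.
Mass of H2O = 0.4197 × 18.016 = 7.562 g.

7.56 g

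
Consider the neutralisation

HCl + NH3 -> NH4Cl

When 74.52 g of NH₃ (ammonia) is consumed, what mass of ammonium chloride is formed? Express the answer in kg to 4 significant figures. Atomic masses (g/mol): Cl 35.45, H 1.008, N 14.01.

0.2340 kg

M(NH3) = 14.01 + 3(1.008) = 17.034 g/mol.
M(NH4Cl) = 14.01 + 4(1.008) + 35.45 = 53.492 g/mol.
n(NH3) = 74.520 g / 17.034 g/mol = 4.3748 mol.
From the equation the NH3:NH4Cl mole ratio is 1:1, so n(NH4Cl) = 4.3748 × 1/1 = 4.3748 mol.
Mass of NH4Cl = 4.3748 mol × 53.492 g/mol = 234.02 g.
Converting to kg: 234.02 g = 0.2340 kg.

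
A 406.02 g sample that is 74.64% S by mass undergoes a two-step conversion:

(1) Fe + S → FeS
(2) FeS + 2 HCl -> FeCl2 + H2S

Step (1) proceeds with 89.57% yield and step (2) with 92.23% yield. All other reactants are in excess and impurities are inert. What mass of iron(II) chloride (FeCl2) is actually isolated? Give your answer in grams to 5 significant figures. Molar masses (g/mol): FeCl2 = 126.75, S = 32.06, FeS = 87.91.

989.78 g

Pure S = 406.02 × 0.7464 = 303.053 g.
n(S) = 303.053 / 32.06 = 9.45269 mol.
Step 1 (S:FeS = 1:1): theoretical n(FeS) = 9.45269 mol; at 89.57% yield, n(FeS) = 8.46678 mol.
Step 2 (FeS:FeCl2 = 1:1): theoretical n(FeCl2) = 8.46678 mol, so theoretical mass = 8.46678 × 126.75 = 1073.16 g.
At 92.23% yield, actual mass of FeCl2 = 1073.16 × 0.9223 = 989.779 g.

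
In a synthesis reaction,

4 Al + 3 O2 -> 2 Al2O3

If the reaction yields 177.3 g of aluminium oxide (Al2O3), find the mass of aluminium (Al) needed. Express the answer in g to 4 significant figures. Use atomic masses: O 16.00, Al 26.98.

93.83 g

M(Al2O3) = 2(26.98) + 3(16.00) = 101.96 g/mol.
M(Al) = 26.98 g/mol.
n(Al2O3) = 177.30 g / 101.96 g/mol = 1.7389 mol.
From the equation the Al2O3:Al mole ratio is 2:4, so n(Al) = 1.7389 × 4/2 = 3.4778 mol.
Mass of Al = 3.4778 mol × 26.98 g/mol = 93.832 g.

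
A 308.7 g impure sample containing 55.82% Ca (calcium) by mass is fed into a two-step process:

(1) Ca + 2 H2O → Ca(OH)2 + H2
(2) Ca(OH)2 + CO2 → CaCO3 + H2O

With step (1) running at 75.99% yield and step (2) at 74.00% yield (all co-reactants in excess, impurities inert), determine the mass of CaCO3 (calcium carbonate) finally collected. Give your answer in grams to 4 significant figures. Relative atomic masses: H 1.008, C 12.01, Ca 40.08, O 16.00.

242.0 g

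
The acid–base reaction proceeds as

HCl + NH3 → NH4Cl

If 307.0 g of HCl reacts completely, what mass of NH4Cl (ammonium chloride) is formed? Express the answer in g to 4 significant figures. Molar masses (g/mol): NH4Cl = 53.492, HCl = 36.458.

450.4 g

n(HCl) = 307.00 g / 36.458 g/mol = 8.4206 mol.
From the equation the HCl:NH4Cl mole ratio is 1:1, so n(NH4Cl) = 8.4206 × 1/1 = 8.4206 mol.
Mass of NH4Cl = 8.4206 mol × 53.492 g/mol = 450.44 g.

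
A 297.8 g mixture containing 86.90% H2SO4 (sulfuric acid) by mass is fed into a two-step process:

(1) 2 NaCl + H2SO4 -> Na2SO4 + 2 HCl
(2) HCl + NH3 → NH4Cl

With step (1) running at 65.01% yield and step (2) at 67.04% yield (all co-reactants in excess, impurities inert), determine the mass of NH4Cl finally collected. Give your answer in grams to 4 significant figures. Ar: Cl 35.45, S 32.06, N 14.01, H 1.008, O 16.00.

123.0 g

Pure H2SO4 = 297.8 × 0.8690 = 258.79 g.
M(H2SO4) = 2(1.008) + 32.06 + 4(16.00) = 98.076 g/mol.
M(NH4Cl) = 14.01 + 4(1.008) + 35.45 = 53.492 g/mol.
n(H2SO4) = 258.79 / 98.076 = 2.6386 mol.
Step 1 (H2SO4:HCl = 1:2): theoretical n(HCl) = 5.2773 mol; at 65.01% yield, n(HCl) = 3.4308 mol.
Step 2 (HCl:NH4Cl = 1:1): theoretical n(NH4Cl) = 3.4308 mol, so theoretical mass = 3.4308 × 53.492 = 183.52 g.
At 67.04% yield, actual mass of NH4Cl = 183.52 × 0.6704 = 123.03 g.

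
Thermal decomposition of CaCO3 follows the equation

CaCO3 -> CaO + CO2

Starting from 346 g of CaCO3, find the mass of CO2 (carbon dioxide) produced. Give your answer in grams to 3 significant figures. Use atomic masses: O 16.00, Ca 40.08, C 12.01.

152 g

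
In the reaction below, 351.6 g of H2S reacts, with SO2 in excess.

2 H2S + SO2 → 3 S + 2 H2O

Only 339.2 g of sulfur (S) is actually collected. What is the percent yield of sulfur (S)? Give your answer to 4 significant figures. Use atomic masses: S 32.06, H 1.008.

68.36 %

M(H2S) = 2(1.008) + 32.06 = 34.076 g/mol.
M(S) = 32.06 g/mol.
n(H2S) = 351.60 g / 34.076 g/mol = 10.318 mol.
From the equation the H2S:S mole ratio is 2:3, so n(S) = 10.318 × 3/2 = 15.477 mol.
Mass of S = 15.477 mol × 32.06 g/mol = 496.20 g.
This is the theoretical yield. Percent yield = 339.2 g / 496.20 g × 100% = 68.360%.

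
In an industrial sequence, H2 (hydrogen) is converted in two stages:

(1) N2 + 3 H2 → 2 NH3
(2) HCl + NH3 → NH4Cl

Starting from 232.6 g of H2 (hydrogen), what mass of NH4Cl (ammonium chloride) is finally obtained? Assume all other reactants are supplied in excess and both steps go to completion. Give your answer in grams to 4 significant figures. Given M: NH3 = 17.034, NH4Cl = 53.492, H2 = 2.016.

n(H2) = 232.60 / 2.016 = 115.38 mol.
Step 1 gives a 3:2 ratio of H2 to NH3, so n(NH3) = 76.918 mol.
In step 2 the NH3:NH4Cl ratio is 1:1, so n(NH4Cl) = 76.918 mol.
Mass of NH4Cl = 76.918 × 53.492 = 4114.5 g.

4114 g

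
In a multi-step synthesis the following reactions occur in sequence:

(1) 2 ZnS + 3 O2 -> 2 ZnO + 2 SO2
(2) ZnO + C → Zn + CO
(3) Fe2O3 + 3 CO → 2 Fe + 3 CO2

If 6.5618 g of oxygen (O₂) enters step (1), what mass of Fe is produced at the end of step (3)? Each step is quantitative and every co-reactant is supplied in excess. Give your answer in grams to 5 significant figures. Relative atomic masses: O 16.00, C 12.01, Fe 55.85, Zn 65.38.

5.0900 g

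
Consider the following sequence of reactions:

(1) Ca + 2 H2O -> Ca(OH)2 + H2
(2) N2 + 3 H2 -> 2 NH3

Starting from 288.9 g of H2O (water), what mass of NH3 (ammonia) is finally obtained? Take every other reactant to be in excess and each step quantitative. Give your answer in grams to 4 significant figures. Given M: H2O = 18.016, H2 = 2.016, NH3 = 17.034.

91.05 g

n(H2O) = 288.90 / 18.016 = 16.036 mol.
Step 1 gives a 2:1 ratio of H2O to H2, so n(H2) = 8.0179 mol.
In step 2 the H2:NH3 ratio is 3:2, so n(NH3) = 5.3452 mol.
Mass of NH3 = 5.3452 × 17.034 = 91.051 g.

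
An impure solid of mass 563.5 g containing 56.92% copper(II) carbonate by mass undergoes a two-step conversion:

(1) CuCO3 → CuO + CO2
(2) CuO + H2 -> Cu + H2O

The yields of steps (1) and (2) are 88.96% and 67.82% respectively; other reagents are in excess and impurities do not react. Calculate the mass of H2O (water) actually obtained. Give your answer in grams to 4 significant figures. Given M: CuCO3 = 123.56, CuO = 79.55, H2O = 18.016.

Pure CuCO3 = 563.5 × 0.5692 = 320.74 g.
n(CuCO3) = 320.74 / 123.56 = 2.5959 mol.
Step 1 (CuCO3:CuO = 1:1): theoretical n(CuO) = 2.5959 mol; at 88.96% yield, n(CuO) = 2.3093 mol.
Step 2 (CuO:H2O = 1:1): theoretical n(H2O) = 2.3093 mol, so theoretical mass = 2.3093 × 18.016 = 41.604 g.
At 67.82% yield, actual mass of H2O = 41.604 × 0.6782 = 28.216 g.

28.22 g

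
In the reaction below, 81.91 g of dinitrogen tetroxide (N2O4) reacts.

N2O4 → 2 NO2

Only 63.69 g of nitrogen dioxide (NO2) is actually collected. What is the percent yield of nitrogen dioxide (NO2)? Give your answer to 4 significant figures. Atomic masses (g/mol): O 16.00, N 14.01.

M(N2O4) = 2(14.01) + 4(16.00) = 92.02 g/mol.
M(NO2) = 14.01 + 2(16.00) = 46.01 g/mol.
n(N2O4) = 81.910 g / 92.02 g/mol = 0.89013 mol.
From the equation the N2O4:NO2 mole ratio is 1:2, so n(NO2) = 0.89013 × 2/1 = 1.7803 mol.
Mass of NO2 = 1.7803 mol × 46.01 g/mol = 81.910 g.
This is the theoretical yield. Percent yield = 63.69 g / 81.910 g × 100% = 77.756%.

77.76 %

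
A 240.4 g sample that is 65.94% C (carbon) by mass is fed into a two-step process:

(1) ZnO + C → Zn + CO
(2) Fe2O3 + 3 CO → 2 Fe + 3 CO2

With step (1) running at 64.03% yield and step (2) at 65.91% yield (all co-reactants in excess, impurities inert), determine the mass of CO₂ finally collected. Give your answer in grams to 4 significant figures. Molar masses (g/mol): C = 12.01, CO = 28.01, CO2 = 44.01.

245.1 g

Pure C = 240.4 × 0.6594 = 158.52 g.
n(C) = 158.52 / 12.01 = 13.199 mol.
Step 1 (C:CO = 1:1): theoretical n(CO) = 13.199 mol; at 64.03% yield, n(CO) = 8.4513 mol.
Step 2 (CO:CO2 = 3:3): theoretical n(CO2) = 8.4513 mol, so theoretical mass = 8.4513 × 44.01 = 371.94 g.
At 65.91% yield, actual mass of CO2 = 371.94 × 0.6591 = 245.15 g.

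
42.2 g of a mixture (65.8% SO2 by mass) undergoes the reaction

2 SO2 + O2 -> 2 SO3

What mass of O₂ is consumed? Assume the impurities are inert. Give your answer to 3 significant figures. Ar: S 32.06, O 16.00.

6.94 g

Mass of pure SO2 = 42.2 g × 0.658 = 27.77 g.
M(SO2) = 32.06 + 2(16.00) = 64.06 g/mol.
M(O2) = 2(16.00) = 32.00 g/mol.
n(SO2) = 27.77 g / 64.06 g/mol = 0.4335 mol.
From the equation the SO2:O2 mole ratio is 2:1, so n(O2) = 0.4335 × 1/2 = 0.2167 mol.
Mass of O2 = 0.2167 mol × 32.00 g/mol = 6.935 g.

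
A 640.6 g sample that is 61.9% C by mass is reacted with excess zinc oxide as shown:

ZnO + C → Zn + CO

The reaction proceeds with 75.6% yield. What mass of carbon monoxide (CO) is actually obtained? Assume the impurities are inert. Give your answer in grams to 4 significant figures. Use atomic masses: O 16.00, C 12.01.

699.1 g

Pure C available = 640.6 g × 0.619 = 396.53 g.
M(C) = 12.01 g/mol.
M(CO) = 12.01 + 16.00 = 28.01 g/mol.
n(C) = 396.53 g / 12.01 g/mol = 33.017 mol.
From the equation the C:CO mole ratio is 1:1, so n(CO) = 33.017 × 1/1 = 33.017 mol.
Mass of CO = 33.017 mol × 28.01 g/mol = 924.80 g.
Actual mass collected = 924.80 g × 0.756 = 699.15 g.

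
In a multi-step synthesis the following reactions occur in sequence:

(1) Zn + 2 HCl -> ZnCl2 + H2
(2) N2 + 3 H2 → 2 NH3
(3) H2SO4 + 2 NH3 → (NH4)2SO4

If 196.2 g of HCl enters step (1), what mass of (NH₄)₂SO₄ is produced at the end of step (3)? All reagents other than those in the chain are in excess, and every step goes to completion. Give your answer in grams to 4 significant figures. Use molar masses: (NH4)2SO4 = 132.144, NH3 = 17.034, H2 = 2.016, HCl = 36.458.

118.5 g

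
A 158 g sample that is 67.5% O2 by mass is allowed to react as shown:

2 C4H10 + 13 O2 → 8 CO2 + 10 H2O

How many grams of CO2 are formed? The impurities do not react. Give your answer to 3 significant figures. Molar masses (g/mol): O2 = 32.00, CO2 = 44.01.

90.3 g

Mass of pure O2 = 158 g × 0.675 = 106.7 g.
n(O2) = 106.7 g / 32.00 g/mol = 3.333 mol.
From the equation the O2:CO2 mole ratio is 13:8, so n(CO2) = 3.333 × 8/13 = 2.051 mol.
Mass of CO2 = 2.051 mol × 44.01 g/mol = 90.26 g.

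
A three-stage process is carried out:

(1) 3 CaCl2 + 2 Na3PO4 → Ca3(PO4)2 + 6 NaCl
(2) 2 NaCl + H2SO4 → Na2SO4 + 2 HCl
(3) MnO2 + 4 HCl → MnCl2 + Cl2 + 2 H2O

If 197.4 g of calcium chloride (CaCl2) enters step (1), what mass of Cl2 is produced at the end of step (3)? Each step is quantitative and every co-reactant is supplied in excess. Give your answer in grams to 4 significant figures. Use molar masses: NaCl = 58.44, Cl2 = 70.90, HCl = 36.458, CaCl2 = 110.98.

63.05 g

n(CaCl2) = 197.4 / 110.98 = 1.7787 mol.
Reaction (1): CaCl2→NaCl ratio 3:6 ⇒ n(NaCl) = 3.5574 mol.
Reaction (2): NaCl→HCl ratio 2:2 ⇒ n(HCl) = 3.5574 mol.
Reaction (3): HCl→Cl2 ratio 4:1 ⇒ n(Cl2) = 0.88935 mol.
Mass of Cl2 = 0.88935 × 70.90 = 63.055 g.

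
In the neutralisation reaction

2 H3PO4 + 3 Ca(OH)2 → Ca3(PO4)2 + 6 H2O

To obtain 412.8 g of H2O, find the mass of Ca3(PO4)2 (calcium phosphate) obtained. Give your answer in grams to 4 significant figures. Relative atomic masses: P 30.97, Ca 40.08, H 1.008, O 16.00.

1185 g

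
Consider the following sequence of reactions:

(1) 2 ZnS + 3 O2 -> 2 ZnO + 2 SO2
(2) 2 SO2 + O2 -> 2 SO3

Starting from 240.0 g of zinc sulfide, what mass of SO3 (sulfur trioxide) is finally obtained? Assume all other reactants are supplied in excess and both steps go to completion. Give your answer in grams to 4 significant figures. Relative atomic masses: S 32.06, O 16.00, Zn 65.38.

197.2 g

M(ZnS) = 65.38 + 32.06 = 97.44 g/mol.
M(SO3) = 32.06 + 3(16.00) = 80.06 g/mol.
n(ZnS) = 240.00 / 97.44 = 2.4631 mol.
Step 1 gives a 2:2 ratio of ZnS to SO2, so n(SO2) = 2.4631 mol.
In step 2 the SO2:SO3 ratio is 2:2, so n(SO3) = 2.4631 mol.
Mass of SO3 = 2.4631 × 80.06 = 197.19 g.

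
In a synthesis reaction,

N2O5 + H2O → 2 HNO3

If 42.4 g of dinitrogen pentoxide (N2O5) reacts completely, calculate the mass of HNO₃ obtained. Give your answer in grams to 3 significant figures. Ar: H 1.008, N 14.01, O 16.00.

M(N2O5) = 2(14.01) + 5(16.00) = 108.02 g/mol.
M(HNO3) = 1.008 + 14.01 + 3(16.00) = 63.018 g/mol.
n(N2O5) = 42.40 g / 108.02 g/mol = 0.3925 mol.
From the equation the N2O5:HNO3 mole ratio is 1:2, so n(HNO3) = 0.3925 × 2/1 = 0.7850 mol.
Mass of HNO3 = 0.7850 mol × 63.018 g/mol = 49.47 g.

49.5 g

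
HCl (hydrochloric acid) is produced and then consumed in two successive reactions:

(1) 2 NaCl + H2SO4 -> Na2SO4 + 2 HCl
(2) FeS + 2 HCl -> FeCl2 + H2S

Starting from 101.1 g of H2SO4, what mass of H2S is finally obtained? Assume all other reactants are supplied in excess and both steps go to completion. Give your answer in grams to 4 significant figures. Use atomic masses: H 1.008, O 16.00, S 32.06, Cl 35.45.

M(H2SO4) = 2(1.008) + 32.06 + 4(16.00) = 98.076 g/mol.
M(H2S) = 2(1.008) + 32.06 = 34.076 g/mol.
n(H2SO4) = 101.10 / 98.076 = 1.0308 mol.
Step 1 gives a 1:2 ratio of H2SO4 to HCl, so n(HCl) = 2.0617 mol.
In step 2 the HCl:H2S ratio is 2:1, so n(H2S) = 1.0308 mol.
Mass of H2S = 1.0308 × 34.076 = 35.127 g.

35.13 g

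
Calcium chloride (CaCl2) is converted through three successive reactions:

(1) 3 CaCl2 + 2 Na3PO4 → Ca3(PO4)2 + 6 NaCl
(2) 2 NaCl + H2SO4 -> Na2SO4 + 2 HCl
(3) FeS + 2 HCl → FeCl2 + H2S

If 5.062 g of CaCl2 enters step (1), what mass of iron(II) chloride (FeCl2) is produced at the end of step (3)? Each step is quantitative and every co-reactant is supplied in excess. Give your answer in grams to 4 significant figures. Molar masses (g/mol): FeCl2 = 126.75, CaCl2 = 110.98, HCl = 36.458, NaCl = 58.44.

n(CaCl2) = 5.062 / 110.98 = 0.045612 mol.
Reaction (1): CaCl2→NaCl ratio 3:6 ⇒ n(NaCl) = 0.091224 mol.
Reaction (2): NaCl→HCl ratio 2:2 ⇒ n(HCl) = 0.091224 mol.
Reaction (3): HCl→FeCl2 ratio 2:1 ⇒ n(FeCl2) = 0.045612 mol.
Mass of FeCl2 = 0.045612 × 126.75 = 5.7813 g.

5.781 g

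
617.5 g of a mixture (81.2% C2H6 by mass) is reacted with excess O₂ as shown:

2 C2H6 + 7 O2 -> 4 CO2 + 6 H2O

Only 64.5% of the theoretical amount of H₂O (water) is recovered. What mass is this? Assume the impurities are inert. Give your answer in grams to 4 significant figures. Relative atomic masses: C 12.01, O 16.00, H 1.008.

Pure C2H6 available = 617.5 g × 0.812 = 501.41 g.
M(C2H6) = 2(12.01) + 6(1.008) = 30.068 g/mol.
M(H2O) = 2(1.008) + 16.00 = 18.016 g/mol.
n(C2H6) = 501.41 g / 30.068 g/mol = 16.676 mol.
From the equation the C2H6:H2O mole ratio is 2:6, so n(H2O) = 16.676 × 6/2 = 50.028 mol.
Mass of H2O = 50.028 mol × 18.016 g/mol = 901.30 g.
Actual mass collected = 901.30 g × 0.645 = 581.34 g.

581.3 g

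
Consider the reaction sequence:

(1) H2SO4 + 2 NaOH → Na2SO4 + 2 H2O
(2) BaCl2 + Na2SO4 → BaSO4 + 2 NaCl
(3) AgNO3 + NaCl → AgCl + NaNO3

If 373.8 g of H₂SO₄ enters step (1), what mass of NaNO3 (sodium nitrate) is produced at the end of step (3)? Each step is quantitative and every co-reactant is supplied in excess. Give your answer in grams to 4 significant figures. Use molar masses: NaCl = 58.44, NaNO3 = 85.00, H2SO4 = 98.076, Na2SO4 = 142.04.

n(H2SO4) = 373.8 / 98.076 = 3.8113 mol.
Reaction (1): H2SO4→Na2SO4 ratio 1:1 ⇒ n(Na2SO4) = 3.8113 mol.
Reaction (2): Na2SO4→NaCl ratio 1:2 ⇒ n(NaCl) = 7.6227 mol.
Reaction (3): NaCl→NaNO3 ratio 1:1 ⇒ n(NaNO3) = 7.6227 mol.
Mass of NaNO3 = 7.6227 × 85.00 = 647.93 g.

647.9 g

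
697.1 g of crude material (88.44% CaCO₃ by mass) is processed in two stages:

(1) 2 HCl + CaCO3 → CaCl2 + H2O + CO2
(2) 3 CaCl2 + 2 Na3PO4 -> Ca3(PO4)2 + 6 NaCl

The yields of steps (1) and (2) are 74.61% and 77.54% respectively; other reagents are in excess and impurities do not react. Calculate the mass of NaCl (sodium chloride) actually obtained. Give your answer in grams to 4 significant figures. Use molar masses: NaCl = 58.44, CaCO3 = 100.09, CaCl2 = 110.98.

416.5 g

Pure CaCO3 = 697.1 × 0.8844 = 616.52 g.
n(CaCO3) = 616.52 / 100.09 = 6.1596 mol.
Step 1 (CaCO3:CaCl2 = 1:1): theoretical n(CaCl2) = 6.1596 mol; at 74.61% yield, n(CaCl2) = 4.5957 mol.
Step 2 (CaCl2:NaCl = 3:6): theoretical n(NaCl) = 9.1914 mol, so theoretical mass = 9.1914 × 58.44 = 537.14 g.
At 77.54% yield, actual mass of NaCl = 537.14 × 0.7754 = 416.50 g.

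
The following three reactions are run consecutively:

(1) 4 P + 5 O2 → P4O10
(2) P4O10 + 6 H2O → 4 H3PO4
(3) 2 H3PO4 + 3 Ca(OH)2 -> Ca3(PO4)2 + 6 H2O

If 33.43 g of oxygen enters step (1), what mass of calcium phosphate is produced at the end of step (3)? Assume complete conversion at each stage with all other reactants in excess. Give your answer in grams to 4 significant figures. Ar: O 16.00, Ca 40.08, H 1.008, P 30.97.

M(O2) = 2(16.00) = 32.00 g/mol.
M(Ca3(PO4)2) = 3(40.08) + 2(30.97) + 8(16.00) = 310.18 g/mol.
n(O2) = 33.43 / 32.00 = 1.0447 mol.
Reaction (1): O2→P4O10 ratio 5:1 ⇒ n(P4O10) = 0.20894 mol.
Reaction (2): P4O10→H3PO4 ratio 1:4 ⇒ n(H3PO4) = 0.83575 mol.
Reaction (3): H3PO4→Ca3(PO4)2 ratio 2:1 ⇒ n(Ca3(PO4)2) = 0.41787 mol.
Mass of Ca3(PO4)2 = 0.41787 × 310.18 = 129.62 g.

129.6 g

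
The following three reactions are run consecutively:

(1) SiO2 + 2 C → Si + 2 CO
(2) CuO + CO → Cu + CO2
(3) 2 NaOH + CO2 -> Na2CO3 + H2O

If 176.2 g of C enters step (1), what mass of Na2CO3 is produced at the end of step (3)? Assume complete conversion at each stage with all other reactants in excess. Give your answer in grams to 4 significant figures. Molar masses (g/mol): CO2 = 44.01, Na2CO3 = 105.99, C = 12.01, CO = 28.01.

1555 g

n(C) = 176.2 / 12.01 = 14.671 mol.
Reaction (1): C→CO ratio 2:2 ⇒ n(CO) = 14.671 mol.
Reaction (2): CO→CO2 ratio 1:1 ⇒ n(CO2) = 14.671 mol.
Reaction (3): CO2→Na2CO3 ratio 1:1 ⇒ n(Na2CO3) = 14.671 mol.
Mass of Na2CO3 = 14.671 × 105.99 = 1555.0 g.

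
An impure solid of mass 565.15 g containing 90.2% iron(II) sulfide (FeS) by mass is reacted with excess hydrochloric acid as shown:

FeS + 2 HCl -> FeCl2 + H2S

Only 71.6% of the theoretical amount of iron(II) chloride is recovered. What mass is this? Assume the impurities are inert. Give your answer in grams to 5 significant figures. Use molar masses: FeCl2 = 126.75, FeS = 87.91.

526.25 g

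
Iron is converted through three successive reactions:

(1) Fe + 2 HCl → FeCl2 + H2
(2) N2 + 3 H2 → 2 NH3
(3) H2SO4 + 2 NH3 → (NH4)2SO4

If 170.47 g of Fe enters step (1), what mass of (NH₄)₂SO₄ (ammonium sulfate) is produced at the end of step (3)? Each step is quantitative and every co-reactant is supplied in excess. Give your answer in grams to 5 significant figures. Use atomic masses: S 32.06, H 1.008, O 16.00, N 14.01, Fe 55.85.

134.45 g

M(Fe) = 55.85 g/mol.
M((NH4)2SO4) = 2(14.01) + 8(1.008) + 32.06 + 4(16.00) = 132.144 g/mol.
n(Fe) = 170.47 / 55.85 = 3.05228 mol.
Reaction (1): Fe→H2 ratio 1:1 ⇒ n(H2) = 3.05228 mol.
Reaction (2): H2→NH3 ratio 3:2 ⇒ n(NH3) = 2.03486 mol.
Reaction (3): NH3→(NH4)2SO4 ratio 2:1 ⇒ n((NH4)2SO4) = 1.01743 mol.
Mass of (NH4)2SO4 = 1.01743 × 132.144 = 134.447 g.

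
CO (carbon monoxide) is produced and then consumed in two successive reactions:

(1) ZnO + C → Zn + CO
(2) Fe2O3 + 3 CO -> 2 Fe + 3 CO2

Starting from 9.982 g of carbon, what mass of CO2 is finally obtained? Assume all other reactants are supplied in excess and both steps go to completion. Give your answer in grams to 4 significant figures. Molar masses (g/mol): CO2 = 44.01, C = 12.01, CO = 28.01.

n(C) = 9.9820 / 12.01 = 0.83114 mol.
Step 1 gives a 1:1 ratio of C to CO, so n(CO) = 0.83114 mol.
In step 2 the CO:CO2 ratio is 3:3, so n(CO2) = 0.83114 mol.
Mass of CO2 = 0.83114 × 44.01 = 36.579 g.

36.58 g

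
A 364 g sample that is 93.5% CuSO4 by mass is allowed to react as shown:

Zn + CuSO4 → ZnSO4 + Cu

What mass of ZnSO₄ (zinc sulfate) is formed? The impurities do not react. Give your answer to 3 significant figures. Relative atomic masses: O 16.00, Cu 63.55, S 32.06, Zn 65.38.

Mass of pure CuSO4 = 364 g × 0.935 = 340.3 g.
M(CuSO4) = 63.55 + 32.06 + 4(16.00) = 159.61 g/mol.
M(ZnSO4) = 65.38 + 32.06 + 4(16.00) = 161.44 g/mol.
n(CuSO4) = 340.3 g / 159.61 g/mol = 2.132 mol.
From the equation the CuSO4:ZnSO4 mole ratio is 1:1, so n(ZnSO4) = 2.132 × 1/1 = 2.132 mol.
Mass of ZnSO4 = 2.132 mol × 161.44 g/mol = 344.2 g.

344 g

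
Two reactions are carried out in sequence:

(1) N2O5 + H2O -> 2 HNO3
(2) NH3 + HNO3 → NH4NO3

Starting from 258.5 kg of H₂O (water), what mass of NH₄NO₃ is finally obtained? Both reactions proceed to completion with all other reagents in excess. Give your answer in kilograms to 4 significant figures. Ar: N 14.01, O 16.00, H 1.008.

2297 kg

M(H2O) = 2(1.008) + 16.00 = 18.016 g/mol.
M(NH4NO3) = 2(14.01) + 4(1.008) + 3(16.00) = 80.052 g/mol.
258.5 kg = 258500 g.
n(H2O) = 258500 / 18.016 = 14348 mol.
Step 1 gives a 1:2 ratio of H2O to HNO3, so n(HNO3) = 28697 mol.
In step 2 the HNO3:NH4NO3 ratio is 1:1, so n(NH4NO3) = 28697 mol.
Mass of NH4NO3 = 28697 × 80.052 = 2.2972 × 10^6 g = 2297 kg.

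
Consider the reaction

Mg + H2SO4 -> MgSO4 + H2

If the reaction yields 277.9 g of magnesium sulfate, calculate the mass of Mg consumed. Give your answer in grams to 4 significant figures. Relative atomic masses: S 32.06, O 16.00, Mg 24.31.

M(MgSO4) = 24.31 + 32.06 + 4(16.00) = 120.37 g/mol.
M(Mg) = 24.31 g/mol.
n(MgSO4) = 277.90 g / 120.37 g/mol = 2.3087 mol.
From the equation the MgSO4:Mg mole ratio is 1:1, so n(Mg) = 2.3087 × 1/1 = 2.3087 mol.
Mass of Mg = 2.3087 mol × 24.31 g/mol = 56.125 g.

56.12 g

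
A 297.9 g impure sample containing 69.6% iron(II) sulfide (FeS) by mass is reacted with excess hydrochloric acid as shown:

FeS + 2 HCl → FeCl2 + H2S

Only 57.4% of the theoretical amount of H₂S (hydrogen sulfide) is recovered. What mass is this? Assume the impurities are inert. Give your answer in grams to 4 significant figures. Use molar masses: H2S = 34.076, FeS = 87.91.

Pure FeS available = 297.9 g × 0.696 = 207.34 g.
n(FeS) = 207.34 g / 87.91 g/mol = 2.3585 mol.
From the equation the FeS:H2S mole ratio is 1:1, so n(H2S) = 2.3585 × 1/1 = 2.3585 mol.
Mass of H2S = 2.3585 mol × 34.076 g/mol = 80.369 g.
Actual mass collected = 80.369 g × 0.574 = 46.132 g.

46.13 g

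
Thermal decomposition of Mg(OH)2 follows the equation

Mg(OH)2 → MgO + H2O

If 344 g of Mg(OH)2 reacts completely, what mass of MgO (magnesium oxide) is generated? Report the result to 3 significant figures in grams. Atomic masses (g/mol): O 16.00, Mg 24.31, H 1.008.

M(Mg(OH)2) = 24.31 + 2(16.00) + 2(1.008) = 58.326 g/mol.
M(MgO) = 24.31 + 16.00 = 40.31 g/mol.
n(Mg(OH)2) = 344.0 g / 58.326 g/mol = 5.898 mol.
From the equation the Mg(OH)2:MgO mole ratio is 1:1, so n(MgO) = 5.898 × 1/1 = 5.898 mol.
Mass of MgO = 5.898 mol × 40.31 g/mol = 237.7 g.

238 g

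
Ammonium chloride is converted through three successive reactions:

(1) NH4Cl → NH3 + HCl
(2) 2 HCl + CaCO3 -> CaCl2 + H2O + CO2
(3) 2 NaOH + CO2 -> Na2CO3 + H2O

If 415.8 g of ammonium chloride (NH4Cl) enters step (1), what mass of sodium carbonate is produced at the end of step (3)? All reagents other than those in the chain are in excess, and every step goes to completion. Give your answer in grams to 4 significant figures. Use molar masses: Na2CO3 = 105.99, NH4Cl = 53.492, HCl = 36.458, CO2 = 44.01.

411.9 g

n(NH4Cl) = 415.8 / 53.492 = 7.7731 mol.
Reaction (1): NH4Cl→HCl ratio 1:1 ⇒ n(HCl) = 7.7731 mol.
Reaction (2): HCl→CO2 ratio 2:1 ⇒ n(CO2) = 3.8866 mol.
Reaction (3): CO2→Na2CO3 ratio 1:1 ⇒ n(Na2CO3) = 3.8866 mol.
Mass of Na2CO3 = 3.8866 × 105.99 = 411.94 g.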